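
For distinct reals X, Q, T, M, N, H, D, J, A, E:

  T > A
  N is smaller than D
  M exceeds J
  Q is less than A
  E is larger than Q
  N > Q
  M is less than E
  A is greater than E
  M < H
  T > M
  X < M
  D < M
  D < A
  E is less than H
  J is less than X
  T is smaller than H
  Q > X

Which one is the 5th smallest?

Piecing the relations together gives one ordering: J < X < Q < N < D < M < E < A < T < H.
Counting 5 from the smallest end gives D.

D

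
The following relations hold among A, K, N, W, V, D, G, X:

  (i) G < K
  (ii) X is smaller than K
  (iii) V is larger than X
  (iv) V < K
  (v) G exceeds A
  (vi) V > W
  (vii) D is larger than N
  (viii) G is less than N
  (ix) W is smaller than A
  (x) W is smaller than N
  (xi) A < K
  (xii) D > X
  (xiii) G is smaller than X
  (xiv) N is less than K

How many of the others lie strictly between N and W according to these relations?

Chaining upward from W reaches: A, G, X, V, K, D.
Chaining downward from N reaches: A, G.
Strictly between W and N are those in both lists: A, G — 2 elements.

2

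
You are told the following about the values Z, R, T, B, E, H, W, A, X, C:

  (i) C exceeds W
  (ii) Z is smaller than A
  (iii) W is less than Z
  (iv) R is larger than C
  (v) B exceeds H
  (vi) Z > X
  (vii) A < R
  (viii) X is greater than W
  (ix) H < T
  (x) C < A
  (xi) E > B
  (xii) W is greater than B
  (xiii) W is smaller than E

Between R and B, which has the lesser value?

B

B < W and W < X give B < X.
Then X < Z extends the chain to Z.
With Z < A: B < W < X < Z < A.
Then A < R extends the chain to R.
So B < R; B is the smaller of the two.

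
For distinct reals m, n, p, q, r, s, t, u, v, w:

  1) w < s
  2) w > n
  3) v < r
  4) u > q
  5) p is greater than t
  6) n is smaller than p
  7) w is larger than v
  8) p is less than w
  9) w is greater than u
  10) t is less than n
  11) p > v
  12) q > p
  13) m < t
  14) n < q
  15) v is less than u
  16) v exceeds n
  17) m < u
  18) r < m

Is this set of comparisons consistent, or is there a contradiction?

Chaining the given relations yields r < m < t < n < v, so r < v. But one relation states v < r. These cannot both hold.

inconsistent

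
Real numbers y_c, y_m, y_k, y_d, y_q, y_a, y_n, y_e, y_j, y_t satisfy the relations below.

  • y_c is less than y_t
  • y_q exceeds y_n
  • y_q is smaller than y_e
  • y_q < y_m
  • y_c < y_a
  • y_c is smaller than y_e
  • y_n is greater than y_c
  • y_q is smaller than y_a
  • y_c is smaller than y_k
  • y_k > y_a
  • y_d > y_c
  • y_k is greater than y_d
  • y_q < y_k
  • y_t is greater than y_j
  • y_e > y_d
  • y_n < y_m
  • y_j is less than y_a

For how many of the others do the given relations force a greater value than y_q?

4

Directly above y_q: y_e, y_m, y_a, y_k.
No other element is forced above y_q by the given relations, so the count is 4.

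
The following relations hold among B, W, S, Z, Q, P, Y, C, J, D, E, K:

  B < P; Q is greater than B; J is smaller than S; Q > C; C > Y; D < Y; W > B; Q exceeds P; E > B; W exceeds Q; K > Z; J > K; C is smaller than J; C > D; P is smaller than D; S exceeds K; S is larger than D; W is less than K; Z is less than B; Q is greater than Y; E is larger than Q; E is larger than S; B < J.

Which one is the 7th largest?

C

Chaining the given pairs: Z < B < P < D < Y < C < Q < W < K < J < S < E.
Counting 7 from the largest end gives C.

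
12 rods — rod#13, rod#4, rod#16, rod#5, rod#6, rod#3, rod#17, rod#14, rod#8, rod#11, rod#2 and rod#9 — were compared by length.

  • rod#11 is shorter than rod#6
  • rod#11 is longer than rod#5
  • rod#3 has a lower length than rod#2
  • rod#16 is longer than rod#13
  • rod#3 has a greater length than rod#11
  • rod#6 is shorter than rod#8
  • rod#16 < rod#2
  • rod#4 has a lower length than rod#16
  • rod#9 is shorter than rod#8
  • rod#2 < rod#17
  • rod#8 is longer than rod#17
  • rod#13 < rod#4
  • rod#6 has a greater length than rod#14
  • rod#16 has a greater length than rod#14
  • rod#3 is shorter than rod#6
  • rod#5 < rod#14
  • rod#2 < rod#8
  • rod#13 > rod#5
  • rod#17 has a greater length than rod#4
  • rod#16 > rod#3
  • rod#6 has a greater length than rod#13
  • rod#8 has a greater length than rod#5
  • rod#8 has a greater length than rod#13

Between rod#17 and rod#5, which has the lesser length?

Link the given pairs in sequence: rod#5 < rod#11; rod#11 < rod#3; rod#3 < rod#16; rod#16 < rod#2; rod#2 < rod#17.
Together: rod#5 < rod#11 < rod#3 < rod#16 < rod#2 < rod#17.
So rod#5 < rod#17; rod#5 is the shorter of the two.

rod#5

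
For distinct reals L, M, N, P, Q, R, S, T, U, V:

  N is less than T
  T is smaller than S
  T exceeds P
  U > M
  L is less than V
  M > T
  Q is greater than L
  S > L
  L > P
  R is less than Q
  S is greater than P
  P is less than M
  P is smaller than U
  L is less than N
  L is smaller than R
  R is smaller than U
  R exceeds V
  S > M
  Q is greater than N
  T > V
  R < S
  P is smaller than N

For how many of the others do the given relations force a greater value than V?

6

From V the given relations immediately reach T, R.
From those, M, Q, S, U — 6 in total.
Nothing else is reachable above V; 6 in all.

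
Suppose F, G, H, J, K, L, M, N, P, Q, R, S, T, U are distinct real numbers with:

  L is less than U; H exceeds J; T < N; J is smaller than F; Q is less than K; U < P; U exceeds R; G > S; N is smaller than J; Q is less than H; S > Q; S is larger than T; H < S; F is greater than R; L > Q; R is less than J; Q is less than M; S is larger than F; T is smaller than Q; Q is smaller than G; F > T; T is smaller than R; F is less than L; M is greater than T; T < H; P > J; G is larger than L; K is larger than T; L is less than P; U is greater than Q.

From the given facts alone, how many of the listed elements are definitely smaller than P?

8

The elements the relations force below P are T, N, R, J, Q, F, L, U — no chain reaches any other.
That is 8.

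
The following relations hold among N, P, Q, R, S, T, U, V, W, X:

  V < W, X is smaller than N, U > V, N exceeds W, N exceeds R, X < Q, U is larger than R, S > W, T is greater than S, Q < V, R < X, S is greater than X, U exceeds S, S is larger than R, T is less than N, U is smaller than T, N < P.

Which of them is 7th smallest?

U

Piecing the relations together gives one ordering: R < X < Q < V < W < S < U < T < N < P.
Counting 7 from the smallest end gives U.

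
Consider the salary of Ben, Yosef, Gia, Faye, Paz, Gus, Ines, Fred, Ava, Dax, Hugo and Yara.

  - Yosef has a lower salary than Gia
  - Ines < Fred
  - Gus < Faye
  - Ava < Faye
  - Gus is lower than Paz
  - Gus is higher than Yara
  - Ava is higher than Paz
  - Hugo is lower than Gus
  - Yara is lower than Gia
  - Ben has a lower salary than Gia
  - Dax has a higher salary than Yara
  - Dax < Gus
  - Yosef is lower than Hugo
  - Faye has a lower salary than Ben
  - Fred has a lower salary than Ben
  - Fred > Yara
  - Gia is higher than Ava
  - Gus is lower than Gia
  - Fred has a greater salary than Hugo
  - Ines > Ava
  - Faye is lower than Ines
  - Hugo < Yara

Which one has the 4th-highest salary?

Ines

The consecutive relations fix a unique order: Yosef < Hugo < Yara < Dax < Gus < Paz < Ava < Faye < Ines < Fred < Ben < Gia.
Counting 4 from the largest end gives Ines.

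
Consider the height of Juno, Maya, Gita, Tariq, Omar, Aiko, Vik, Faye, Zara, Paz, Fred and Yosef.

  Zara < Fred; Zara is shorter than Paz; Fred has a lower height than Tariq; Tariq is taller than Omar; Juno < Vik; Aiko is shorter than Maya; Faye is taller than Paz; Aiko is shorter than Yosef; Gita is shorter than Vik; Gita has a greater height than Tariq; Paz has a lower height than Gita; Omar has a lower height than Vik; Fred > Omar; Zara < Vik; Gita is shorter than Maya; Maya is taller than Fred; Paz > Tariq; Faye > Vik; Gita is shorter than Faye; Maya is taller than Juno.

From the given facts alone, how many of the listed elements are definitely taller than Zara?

7

From Zara the given relations immediately reach Fred, Paz, Vik.
From those, Tariq, Gita, Maya, Faye — 7 in total.
No other element is forced above Zara by the given relations, so the count is 7.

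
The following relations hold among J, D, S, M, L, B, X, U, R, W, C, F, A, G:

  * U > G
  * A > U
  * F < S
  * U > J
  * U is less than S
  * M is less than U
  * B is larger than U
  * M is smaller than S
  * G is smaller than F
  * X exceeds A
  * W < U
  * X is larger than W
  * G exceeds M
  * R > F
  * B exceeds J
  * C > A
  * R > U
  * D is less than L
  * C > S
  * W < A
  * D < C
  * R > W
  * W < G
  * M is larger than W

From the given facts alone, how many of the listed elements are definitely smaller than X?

6

Directly below X: W, A.
One step further: U (3 so far).
One step further: J, M, G (6 so far).
Nothing else is reachable below X; 6 in all.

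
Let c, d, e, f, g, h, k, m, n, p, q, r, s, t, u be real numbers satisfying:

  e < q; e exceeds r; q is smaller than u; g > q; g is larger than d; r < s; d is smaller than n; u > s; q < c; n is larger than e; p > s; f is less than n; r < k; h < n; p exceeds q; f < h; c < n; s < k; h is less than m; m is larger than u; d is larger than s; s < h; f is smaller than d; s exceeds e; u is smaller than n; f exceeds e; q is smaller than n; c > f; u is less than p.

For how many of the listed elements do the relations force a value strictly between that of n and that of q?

The relations place q below n. An element lies strictly between them when it is forced above q and also forced below n.
Above q: {u, c, p, g, m}. Below n: {r, e, s, u, f, c, h, d}.
Intersection: {u, c} — 2.

2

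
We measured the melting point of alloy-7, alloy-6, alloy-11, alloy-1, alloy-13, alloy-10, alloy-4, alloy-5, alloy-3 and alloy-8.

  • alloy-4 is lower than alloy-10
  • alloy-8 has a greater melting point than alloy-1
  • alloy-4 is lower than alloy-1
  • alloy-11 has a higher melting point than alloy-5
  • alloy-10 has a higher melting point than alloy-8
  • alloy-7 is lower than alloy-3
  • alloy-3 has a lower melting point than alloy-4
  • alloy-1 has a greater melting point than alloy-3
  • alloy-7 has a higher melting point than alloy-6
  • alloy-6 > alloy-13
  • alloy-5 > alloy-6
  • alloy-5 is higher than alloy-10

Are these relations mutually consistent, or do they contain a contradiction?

Every relation is compatible with alloy-13 < alloy-6 < alloy-7 < alloy-3 < alloy-4 < alloy-1 < alloy-8 < alloy-10 < alloy-5 < alloy-11; the set is consistent.

consistent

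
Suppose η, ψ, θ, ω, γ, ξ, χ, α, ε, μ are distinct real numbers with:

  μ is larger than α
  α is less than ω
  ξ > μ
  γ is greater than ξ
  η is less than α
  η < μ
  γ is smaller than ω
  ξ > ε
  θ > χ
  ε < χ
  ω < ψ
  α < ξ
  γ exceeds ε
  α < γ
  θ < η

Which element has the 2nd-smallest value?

Piecing the relations together gives one ordering: ε < χ < θ < η < α < μ < ξ < γ < ω < ψ.
The 2nd smallest is χ.

χ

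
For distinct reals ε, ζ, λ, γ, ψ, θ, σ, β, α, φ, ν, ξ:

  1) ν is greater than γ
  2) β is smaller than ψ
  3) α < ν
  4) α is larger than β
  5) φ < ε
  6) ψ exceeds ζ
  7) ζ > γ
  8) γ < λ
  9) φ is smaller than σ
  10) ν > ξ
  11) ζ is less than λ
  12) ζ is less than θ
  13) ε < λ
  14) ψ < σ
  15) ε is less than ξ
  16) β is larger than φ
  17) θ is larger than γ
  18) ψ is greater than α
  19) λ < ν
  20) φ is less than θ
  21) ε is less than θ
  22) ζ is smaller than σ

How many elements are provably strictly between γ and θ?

1

The relations place γ below θ. An element lies strictly between them when it is forced above γ and also forced below θ.
Above γ: {ζ, λ, ψ, ν, σ}. Below θ: {φ, ζ, ε}.
Intersection: {ζ} — 1.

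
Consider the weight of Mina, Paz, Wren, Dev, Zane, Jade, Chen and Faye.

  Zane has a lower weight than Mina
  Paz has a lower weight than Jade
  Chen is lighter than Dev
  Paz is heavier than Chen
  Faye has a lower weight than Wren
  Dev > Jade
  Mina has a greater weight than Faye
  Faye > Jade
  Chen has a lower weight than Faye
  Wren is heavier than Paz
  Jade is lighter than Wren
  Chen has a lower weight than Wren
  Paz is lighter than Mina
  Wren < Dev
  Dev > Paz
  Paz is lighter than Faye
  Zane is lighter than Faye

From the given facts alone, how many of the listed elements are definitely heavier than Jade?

4

The elements the relations force above Jade are Faye, Wren, Mina, Dev — no chain reaches any other.
That is 4.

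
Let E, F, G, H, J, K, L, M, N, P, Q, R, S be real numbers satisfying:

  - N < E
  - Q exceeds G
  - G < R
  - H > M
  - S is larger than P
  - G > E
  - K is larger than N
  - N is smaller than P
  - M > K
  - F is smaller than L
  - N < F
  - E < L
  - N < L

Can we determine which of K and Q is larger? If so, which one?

undetermined

Following every chain through K: above K we get M, H; below K we get N.
Q is not reached, and no chain runs the other way from Q to K.
So the given relations leave the order of K and Q undetermined.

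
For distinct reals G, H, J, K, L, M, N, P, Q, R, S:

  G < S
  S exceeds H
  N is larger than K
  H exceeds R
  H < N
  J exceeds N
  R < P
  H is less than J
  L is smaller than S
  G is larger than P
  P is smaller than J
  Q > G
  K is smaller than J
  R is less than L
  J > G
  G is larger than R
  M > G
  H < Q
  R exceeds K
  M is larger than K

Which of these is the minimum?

R is not least since K < R; P is not least since R < P; G is not least since R < G; H is not least since R < H; L is not least since R < L; Q is not least since H < Q; N is not least since K < N; J is not least since K < J; S is not least since H < S; M is not least since G < M.
Only K has nothing below it, so K is the minimum.

K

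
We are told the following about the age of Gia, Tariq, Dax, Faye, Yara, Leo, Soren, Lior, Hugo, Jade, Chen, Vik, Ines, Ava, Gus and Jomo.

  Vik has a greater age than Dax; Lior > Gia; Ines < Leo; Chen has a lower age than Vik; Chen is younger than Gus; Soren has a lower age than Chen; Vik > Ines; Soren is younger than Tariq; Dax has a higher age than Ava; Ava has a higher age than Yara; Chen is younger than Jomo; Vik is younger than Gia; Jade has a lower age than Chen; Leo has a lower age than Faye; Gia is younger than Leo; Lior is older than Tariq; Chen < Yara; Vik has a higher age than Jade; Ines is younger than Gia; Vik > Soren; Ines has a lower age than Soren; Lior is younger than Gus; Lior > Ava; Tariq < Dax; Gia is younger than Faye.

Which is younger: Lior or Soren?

Link the given pairs in sequence: Soren < Chen; Chen < Yara; Yara < Ava; Ava < Dax; Dax < Vik; Vik < Gia; Gia < Lior.
Chaining these gives Soren < Chen < Yara < Ava < Dax < Vik < Gia < Lior.
So Soren < Lior; Soren is the younger of the two.

Soren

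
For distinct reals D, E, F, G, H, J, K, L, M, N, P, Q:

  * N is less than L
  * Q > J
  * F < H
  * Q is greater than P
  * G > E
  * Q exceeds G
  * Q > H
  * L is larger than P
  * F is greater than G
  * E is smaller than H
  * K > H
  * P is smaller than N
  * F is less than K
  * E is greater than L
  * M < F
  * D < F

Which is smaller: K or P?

P < L < E < G < F < H < K, by transitivity through L, E, G, F, H.
So P < K; P is the smaller of the two.

P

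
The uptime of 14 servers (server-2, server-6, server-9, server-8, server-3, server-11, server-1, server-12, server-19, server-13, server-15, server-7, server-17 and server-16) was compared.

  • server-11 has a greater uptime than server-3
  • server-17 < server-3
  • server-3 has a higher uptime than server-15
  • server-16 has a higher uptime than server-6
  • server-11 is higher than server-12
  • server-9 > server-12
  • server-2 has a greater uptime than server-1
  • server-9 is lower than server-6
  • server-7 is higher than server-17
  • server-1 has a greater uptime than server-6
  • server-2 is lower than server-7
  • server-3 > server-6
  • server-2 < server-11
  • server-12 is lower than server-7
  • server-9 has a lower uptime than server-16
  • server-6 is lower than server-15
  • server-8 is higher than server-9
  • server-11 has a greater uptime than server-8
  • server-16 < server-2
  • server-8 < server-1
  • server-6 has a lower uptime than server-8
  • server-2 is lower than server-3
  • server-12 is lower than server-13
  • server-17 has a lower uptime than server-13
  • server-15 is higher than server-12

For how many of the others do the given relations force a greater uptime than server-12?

From server-12 the given relations immediately reach server-9, server-15, server-13, server-7, server-11.
From those, server-6, server-8, server-16, server-3 — 9 in total.
From those, server-1, server-2 — 11 in total.
No other element is forced above server-12 by the given relations, so the count is 11.

11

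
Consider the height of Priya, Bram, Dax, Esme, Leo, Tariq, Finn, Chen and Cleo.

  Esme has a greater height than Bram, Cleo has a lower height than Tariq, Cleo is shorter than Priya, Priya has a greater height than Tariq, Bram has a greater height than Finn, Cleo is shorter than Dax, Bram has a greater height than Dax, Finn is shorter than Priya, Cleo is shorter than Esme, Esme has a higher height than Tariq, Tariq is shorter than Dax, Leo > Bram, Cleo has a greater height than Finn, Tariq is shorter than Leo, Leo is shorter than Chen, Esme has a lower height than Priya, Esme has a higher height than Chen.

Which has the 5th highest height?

Bram

The consecutive relations fix a unique order: Finn < Cleo < Tariq < Dax < Bram < Leo < Chen < Esme < Priya.
The 5th largest is Bram.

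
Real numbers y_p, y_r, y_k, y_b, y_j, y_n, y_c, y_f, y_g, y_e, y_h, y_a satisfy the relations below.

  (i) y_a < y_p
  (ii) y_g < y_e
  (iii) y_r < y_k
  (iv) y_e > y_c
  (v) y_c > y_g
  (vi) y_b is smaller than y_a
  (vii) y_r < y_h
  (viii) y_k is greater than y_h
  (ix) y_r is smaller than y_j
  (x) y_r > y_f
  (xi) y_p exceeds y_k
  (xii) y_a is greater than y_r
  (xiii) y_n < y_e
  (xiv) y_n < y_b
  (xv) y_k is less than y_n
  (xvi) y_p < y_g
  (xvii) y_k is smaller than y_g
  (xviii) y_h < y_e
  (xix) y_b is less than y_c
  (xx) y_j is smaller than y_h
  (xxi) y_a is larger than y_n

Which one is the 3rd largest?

The consecutive relations fix a unique order: y_f < y_r < y_j < y_h < y_k < y_n < y_b < y_a < y_p < y_g < y_c < y_e.
Counting 3 from the largest end gives y_g.

y_g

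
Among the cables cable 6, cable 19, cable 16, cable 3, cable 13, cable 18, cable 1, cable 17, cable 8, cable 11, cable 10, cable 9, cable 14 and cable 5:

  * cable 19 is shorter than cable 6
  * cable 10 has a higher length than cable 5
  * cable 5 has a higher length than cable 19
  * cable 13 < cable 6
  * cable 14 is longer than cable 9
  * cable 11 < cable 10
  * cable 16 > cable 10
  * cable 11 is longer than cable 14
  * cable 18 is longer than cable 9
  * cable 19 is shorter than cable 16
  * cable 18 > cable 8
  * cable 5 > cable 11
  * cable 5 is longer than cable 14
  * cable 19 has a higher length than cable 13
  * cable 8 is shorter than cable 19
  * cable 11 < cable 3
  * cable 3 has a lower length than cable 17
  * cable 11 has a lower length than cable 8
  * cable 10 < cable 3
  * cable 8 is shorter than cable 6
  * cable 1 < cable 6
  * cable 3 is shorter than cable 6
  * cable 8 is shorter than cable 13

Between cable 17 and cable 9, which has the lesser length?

cable 9 < cable 14 < cable 11 < cable 8 < cable 13 < cable 19 < cable 5 < cable 10 < cable 3 < cable 17, by transitivity through cable 14, cable 11, cable 8, cable 13, cable 19, cable 5, cable 10, cable 3.
So cable 9 < cable 17; cable 9 is the shorter of the two.

cable 9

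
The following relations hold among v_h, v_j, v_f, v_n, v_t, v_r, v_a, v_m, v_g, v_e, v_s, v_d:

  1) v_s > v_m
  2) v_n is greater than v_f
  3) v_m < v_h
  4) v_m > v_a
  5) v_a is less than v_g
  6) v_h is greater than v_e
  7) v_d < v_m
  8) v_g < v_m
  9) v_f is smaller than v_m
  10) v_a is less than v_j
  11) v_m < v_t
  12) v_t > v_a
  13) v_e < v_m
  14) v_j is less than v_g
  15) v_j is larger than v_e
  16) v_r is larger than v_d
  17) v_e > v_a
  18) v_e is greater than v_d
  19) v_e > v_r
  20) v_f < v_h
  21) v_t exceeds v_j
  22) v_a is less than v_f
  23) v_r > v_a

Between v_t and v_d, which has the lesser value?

v_d

v_d < v_r and v_r < v_e give v_d < v_e.
Then v_e < v_j extends the chain to v_j.
Then v_j < v_g extends the chain to v_g.
Then v_g < v_m extends the chain to v_m.
With v_m < v_t: v_d < v_r < v_e < v_j < v_g < v_m < v_t.
So v_d < v_t; v_d is the smaller of the two.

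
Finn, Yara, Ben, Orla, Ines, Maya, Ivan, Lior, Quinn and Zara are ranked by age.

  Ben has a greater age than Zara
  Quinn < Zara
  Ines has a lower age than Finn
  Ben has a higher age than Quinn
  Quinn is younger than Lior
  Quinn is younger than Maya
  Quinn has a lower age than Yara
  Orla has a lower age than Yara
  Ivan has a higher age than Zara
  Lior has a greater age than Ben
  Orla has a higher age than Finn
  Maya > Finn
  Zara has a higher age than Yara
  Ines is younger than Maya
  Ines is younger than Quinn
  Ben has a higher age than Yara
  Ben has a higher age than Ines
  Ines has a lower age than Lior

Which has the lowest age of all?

Finn is not least since Ines < Finn; Quinn is not least since Ines < Quinn; Orla is not least since Finn < Orla; Yara is not least since Quinn < Yara; Zara is not least since Yara < Zara; Ben is not least since Yara < Ben; Maya is not least since Ines < Maya; Lior is not least since Ben < Lior; Ivan is not least since Zara < Ivan.
Only Ines has nothing below it, so Ines is the lowest age.

Ines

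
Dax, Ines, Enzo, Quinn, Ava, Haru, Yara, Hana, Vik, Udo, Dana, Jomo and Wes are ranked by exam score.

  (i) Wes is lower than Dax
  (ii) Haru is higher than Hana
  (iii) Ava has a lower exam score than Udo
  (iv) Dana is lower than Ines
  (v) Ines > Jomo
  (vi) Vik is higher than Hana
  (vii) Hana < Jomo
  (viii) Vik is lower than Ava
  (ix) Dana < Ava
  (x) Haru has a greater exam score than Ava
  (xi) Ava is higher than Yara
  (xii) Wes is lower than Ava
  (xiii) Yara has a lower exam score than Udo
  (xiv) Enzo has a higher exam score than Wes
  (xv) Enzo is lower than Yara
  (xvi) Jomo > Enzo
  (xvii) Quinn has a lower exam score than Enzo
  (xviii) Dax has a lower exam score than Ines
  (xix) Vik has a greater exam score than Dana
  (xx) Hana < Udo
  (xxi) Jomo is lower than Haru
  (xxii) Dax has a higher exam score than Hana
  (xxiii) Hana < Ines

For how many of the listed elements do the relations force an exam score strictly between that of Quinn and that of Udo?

The relations place Quinn below Udo. An element lies strictly between them when it is forced above Quinn and also forced below Udo.
Above Quinn: {Enzo, Yara, Jomo, Ines, Ava, Haru}. Below Udo: {Hana, Wes, Enzo, Yara, Dana, Vik, Ava}.
Intersection: {Enzo, Yara, Ava} — 3.

3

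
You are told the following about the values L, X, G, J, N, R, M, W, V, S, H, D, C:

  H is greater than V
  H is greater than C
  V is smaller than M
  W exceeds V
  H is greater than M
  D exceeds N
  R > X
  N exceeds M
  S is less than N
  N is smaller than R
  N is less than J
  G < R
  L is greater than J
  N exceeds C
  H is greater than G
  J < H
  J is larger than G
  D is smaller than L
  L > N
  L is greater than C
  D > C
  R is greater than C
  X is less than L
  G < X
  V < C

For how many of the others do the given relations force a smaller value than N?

4

The elements the relations force below N are V, S, M, C — no chain reaches any other.
That is 4.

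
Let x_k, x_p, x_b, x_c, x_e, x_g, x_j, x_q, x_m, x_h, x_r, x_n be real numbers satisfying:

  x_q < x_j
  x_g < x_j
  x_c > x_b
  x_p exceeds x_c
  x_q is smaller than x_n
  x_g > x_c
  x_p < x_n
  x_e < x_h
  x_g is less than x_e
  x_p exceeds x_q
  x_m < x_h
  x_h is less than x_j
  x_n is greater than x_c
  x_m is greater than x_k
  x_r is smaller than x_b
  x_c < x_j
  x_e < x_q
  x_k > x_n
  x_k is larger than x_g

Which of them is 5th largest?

x_n

Piecing the relations together gives one ordering: x_r < x_b < x_c < x_g < x_e < x_q < x_p < x_n < x_k < x_m < x_h < x_j.
The 5th largest is x_n.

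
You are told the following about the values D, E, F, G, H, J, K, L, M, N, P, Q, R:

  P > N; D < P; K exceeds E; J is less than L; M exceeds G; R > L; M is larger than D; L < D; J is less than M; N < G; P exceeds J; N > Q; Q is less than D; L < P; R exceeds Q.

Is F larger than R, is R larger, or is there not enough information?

Following every chain through R: below R we get Q, J, L.
F is not reached, and no chain runs the other way from F to R.
So the given relations leave the order of R and F undetermined.

undetermined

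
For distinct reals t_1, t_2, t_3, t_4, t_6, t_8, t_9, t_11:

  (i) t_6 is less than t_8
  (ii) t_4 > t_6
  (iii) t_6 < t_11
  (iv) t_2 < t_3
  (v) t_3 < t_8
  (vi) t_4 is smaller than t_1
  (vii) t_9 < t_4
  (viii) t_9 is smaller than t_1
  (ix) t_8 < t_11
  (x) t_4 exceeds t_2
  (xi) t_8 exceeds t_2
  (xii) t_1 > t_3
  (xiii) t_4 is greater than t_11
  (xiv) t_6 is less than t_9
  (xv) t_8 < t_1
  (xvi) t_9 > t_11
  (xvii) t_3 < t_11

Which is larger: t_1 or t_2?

t_2 < t_3 and t_3 < t_8 give t_2 < t_8.
With t_8 < t_11: t_2 < t_3 < t_8 < t_11.
With t_11 < t_9: t_2 < t_3 < t_8 < t_11 < t_9.
With t_9 < t_4: t_2 < t_3 < t_8 < t_11 < t_9 < t_4.
Then t_4 < t_1 extends the chain to t_1.
So t_2 < t_1; t_1 is the larger of the two.

t_1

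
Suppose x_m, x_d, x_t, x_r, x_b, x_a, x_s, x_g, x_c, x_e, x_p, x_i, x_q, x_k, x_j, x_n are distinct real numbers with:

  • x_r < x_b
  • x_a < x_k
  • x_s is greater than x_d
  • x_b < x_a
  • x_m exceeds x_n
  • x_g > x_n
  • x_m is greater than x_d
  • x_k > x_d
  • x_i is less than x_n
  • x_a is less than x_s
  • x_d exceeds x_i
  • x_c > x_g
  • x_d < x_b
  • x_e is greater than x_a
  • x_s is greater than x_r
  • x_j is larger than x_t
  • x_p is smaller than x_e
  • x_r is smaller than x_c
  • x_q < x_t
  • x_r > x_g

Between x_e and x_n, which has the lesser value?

Following the relations from x_n: x_n < x_g < x_r < x_b < x_a < x_e.
So x_n < x_e; x_n is the smaller of the two.

x_n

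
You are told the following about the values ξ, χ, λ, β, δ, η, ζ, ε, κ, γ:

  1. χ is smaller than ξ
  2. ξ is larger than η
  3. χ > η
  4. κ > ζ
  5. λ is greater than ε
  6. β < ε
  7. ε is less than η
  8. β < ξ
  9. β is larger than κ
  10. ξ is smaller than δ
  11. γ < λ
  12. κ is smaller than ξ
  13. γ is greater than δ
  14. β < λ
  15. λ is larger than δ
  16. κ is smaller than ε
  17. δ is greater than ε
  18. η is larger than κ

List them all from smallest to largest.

ζ < κ < β < ε < η < χ < ξ < δ < γ < λ

The consecutive links are each given: ζ < κ; κ < β; β < ε; ε < η; η < χ; χ < ξ; ξ < δ; δ < γ; γ < λ.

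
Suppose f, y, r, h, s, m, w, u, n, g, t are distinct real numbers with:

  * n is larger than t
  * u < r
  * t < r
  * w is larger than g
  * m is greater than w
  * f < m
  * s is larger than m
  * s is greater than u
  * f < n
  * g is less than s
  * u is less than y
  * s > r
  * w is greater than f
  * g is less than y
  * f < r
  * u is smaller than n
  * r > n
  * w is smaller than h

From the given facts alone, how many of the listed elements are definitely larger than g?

The elements the relations force above g are w, m, y, s, h — no chain reaches any other.
That is 5.

5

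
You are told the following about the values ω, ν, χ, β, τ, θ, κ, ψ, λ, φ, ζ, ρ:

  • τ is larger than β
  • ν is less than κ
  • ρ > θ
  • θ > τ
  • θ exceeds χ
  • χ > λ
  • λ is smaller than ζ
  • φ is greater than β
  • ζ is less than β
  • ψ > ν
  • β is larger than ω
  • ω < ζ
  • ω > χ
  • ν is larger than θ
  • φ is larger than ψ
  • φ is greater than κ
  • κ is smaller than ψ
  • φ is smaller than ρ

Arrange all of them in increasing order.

λ < χ < ω < ζ < β < τ < θ < ν < κ < ψ < φ < ρ

Each adjacent pair is fixed by a given relation: λ < χ; χ < ω; ω < ζ; ζ < β; β < τ; τ < θ; θ < ν; ν < κ; κ < ψ; ψ < φ; φ < ρ. Chaining them end to end gives the full order.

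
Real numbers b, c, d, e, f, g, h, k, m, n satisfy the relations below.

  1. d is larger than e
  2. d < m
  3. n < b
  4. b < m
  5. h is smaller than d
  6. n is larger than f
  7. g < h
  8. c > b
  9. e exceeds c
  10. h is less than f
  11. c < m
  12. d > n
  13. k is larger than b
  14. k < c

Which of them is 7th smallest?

The consecutive relations fix a unique order: g < h < f < n < b < k < c < e < d < m.
The 7th smallest is c.

c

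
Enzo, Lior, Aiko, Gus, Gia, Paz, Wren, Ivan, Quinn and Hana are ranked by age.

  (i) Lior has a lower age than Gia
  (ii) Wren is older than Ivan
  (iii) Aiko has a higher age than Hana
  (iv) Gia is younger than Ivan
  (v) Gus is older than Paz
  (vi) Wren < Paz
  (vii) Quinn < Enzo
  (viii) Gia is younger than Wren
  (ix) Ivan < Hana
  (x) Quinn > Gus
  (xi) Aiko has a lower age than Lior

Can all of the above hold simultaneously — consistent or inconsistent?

inconsistent

We have Gia < Ivan stated directly, yet also Ivan < Hana < Aiko < Lior < Gia by chaining the others — so Ivan < Gia. Contradiction.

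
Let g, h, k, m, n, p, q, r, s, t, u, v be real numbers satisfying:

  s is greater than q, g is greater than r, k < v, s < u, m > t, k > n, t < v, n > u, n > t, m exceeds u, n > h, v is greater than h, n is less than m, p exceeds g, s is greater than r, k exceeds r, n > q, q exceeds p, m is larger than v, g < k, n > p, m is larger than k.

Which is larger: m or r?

m

The relevant relations are r < g; g < p; p < q; q < s; s < u; u < n; n < k; k < v; v < m.
Chaining these gives r < g < p < q < s < u < n < k < v < m.
So r < m; m is the larger of the two.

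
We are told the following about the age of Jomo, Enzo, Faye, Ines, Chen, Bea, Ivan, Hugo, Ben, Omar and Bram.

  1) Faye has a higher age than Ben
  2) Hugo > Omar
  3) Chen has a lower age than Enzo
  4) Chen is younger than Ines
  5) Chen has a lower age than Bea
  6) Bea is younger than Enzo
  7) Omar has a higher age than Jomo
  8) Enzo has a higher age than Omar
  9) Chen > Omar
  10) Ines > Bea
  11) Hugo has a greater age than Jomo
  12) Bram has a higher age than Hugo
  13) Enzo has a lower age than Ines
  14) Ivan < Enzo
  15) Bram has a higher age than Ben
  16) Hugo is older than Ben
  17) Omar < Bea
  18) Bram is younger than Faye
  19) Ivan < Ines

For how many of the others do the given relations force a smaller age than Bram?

4

The elements the relations force below Bram are Jomo, Omar, Ben, Hugo — no chain reaches any other.
That is 4.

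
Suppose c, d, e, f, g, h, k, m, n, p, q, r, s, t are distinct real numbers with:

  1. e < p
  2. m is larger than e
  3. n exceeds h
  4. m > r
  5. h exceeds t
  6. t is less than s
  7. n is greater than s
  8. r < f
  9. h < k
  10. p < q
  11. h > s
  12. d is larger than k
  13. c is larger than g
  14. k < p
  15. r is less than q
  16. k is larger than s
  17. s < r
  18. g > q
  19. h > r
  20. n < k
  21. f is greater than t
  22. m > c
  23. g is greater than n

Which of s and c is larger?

c

Link the given pairs in sequence: s < h; h < n; n < k; k < p; p < q; q < g; g < c.
Together: s < h < n < k < p < q < g < c.
So s < c; c is the larger of the two.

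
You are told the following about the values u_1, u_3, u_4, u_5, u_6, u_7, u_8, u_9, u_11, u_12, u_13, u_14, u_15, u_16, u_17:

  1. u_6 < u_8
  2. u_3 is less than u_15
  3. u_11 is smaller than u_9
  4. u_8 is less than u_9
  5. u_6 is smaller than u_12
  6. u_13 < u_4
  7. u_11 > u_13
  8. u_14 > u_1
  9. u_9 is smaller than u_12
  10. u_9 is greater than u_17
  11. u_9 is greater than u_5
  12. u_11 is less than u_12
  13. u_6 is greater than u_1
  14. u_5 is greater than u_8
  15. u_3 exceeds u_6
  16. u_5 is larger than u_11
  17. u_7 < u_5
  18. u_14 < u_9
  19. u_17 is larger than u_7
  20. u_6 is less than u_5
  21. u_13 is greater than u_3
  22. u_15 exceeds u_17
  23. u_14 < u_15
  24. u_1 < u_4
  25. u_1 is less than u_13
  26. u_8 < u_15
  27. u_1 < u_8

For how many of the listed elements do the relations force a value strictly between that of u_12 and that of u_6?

The relations place u_6 below u_12. An element lies strictly between them when it is forced above u_6 and also forced below u_12.
Above u_6: {u_3, u_13, u_11, u_8, u_5, u_9, u_15, u_4}. Below u_12: {u_1, u_3, u_7, u_13, u_11, u_8, u_14, u_17, u_5, u_9}.
Intersection: {u_3, u_13, u_11, u_8, u_5, u_9} — 6.

6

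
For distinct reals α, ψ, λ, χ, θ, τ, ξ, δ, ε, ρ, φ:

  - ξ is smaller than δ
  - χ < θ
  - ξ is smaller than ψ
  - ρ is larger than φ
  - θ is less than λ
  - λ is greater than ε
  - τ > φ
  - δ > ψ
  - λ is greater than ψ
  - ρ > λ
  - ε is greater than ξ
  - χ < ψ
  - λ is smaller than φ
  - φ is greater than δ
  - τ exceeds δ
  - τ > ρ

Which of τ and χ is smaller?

The relevant relations are χ < θ; θ < λ; λ < φ; φ < ρ; ρ < τ.
Chaining these gives χ < θ < λ < φ < ρ < τ.
So χ < τ; χ is the smaller of the two.

χ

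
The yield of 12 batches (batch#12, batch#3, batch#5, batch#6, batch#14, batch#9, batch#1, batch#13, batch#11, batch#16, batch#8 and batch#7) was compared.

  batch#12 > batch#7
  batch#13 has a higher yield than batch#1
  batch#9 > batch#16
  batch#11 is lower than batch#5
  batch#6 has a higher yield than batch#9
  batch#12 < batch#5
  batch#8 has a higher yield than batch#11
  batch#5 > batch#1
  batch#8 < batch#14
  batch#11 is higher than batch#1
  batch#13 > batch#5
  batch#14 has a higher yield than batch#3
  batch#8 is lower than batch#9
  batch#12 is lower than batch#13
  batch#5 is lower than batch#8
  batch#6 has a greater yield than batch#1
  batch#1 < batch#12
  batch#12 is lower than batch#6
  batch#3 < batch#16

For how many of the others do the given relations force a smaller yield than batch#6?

The elements the relations force below batch#6 are batch#7, batch#3, batch#1, batch#12, batch#11, batch#5, batch#8, batch#16, batch#9 — no chain reaches any other.
That is 9.

9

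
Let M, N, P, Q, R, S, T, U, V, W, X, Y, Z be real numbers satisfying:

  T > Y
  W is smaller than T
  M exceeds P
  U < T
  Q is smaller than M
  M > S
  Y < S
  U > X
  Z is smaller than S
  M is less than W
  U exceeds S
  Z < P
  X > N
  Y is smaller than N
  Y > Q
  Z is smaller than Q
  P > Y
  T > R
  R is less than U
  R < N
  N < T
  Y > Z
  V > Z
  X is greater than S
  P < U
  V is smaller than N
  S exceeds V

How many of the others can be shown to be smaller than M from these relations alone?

Directly below M: Q, S, P.
One step further: Z, V, Y (6 so far).
Nothing else is reachable below M; 6 in all.

6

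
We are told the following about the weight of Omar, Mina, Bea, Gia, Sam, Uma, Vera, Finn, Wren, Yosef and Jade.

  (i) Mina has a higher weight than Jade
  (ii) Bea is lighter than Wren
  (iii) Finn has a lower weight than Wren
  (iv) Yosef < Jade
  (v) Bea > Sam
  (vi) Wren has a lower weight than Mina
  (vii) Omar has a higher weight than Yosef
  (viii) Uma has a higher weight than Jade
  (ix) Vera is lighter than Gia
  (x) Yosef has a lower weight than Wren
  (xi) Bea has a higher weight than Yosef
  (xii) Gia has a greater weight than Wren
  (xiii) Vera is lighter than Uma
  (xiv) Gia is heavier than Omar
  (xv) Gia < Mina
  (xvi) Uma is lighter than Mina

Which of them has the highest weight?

Chaining downward from Mina: directly below it, Jade, Wren, Gia, Uma; then Yosef, Bea, Omar, Finn, Vera; then Sam.
That covers every other element, and nothing is given above Mina, so Mina is the highest weight.

Mina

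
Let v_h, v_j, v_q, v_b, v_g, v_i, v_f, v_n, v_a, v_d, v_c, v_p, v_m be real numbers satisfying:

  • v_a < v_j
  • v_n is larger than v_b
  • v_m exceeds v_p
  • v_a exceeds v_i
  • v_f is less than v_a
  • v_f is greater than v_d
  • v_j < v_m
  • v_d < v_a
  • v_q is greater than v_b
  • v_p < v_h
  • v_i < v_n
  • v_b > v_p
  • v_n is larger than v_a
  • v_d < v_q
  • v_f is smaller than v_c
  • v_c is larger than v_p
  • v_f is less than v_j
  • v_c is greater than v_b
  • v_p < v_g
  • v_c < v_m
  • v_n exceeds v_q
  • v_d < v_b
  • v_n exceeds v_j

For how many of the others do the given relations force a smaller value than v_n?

Directly below v_n: v_i, v_b, v_a, v_j, v_q.
One step further: v_d, v_p, v_f (8 so far).
No other element is forced below v_n by the given relations, so the count is 8.

8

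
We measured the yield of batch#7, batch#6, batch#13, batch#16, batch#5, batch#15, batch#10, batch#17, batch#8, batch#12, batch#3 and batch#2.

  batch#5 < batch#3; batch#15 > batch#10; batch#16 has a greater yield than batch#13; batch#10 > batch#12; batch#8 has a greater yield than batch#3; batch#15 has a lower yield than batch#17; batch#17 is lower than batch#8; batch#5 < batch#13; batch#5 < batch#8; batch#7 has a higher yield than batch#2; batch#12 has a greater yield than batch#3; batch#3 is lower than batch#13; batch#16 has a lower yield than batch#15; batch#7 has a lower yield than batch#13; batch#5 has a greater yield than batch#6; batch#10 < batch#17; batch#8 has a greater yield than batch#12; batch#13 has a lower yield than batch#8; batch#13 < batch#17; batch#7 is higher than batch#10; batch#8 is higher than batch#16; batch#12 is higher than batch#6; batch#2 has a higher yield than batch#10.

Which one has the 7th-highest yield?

The consecutive relations fix a unique order: batch#6 < batch#5 < batch#3 < batch#12 < batch#10 < batch#2 < batch#7 < batch#13 < batch#16 < batch#15 < batch#17 < batch#8.
Counting 7 from the largest end gives batch#2.

batch#2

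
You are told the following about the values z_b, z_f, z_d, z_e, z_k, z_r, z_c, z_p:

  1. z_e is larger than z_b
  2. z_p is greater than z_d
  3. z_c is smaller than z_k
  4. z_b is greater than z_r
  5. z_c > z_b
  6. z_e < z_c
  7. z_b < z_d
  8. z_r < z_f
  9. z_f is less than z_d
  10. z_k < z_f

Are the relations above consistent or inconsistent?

consistent

The single ordering z_r < z_b < z_e < z_c < z_k < z_f < z_d < z_p satisfies every listed relation, so no contradiction arises.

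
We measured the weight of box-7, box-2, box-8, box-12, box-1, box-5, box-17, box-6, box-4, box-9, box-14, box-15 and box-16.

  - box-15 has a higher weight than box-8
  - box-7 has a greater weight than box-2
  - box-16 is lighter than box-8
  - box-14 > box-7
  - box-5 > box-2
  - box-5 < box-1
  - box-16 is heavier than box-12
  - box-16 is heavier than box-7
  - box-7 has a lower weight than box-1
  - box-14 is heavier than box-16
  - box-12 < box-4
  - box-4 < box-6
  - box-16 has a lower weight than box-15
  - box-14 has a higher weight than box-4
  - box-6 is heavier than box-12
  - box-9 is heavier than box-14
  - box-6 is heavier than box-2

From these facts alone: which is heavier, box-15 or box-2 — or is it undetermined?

box-15

box-2 < box-7 and box-7 < box-16 give box-2 < box-16.
With box-16 < box-8: box-2 < box-7 < box-16 < box-8.
Then box-8 < box-15 extends the chain to box-15.
So box-15 is heavier.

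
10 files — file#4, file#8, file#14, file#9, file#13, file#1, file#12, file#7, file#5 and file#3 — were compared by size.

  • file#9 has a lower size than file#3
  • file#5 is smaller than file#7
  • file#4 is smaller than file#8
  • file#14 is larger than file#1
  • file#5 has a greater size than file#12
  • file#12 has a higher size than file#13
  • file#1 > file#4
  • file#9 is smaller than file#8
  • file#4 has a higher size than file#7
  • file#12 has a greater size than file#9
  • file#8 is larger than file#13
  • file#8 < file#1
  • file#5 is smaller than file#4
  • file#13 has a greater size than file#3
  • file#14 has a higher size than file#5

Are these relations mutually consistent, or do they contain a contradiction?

The single ordering file#9 < file#3 < file#13 < file#12 < file#5 < file#7 < file#4 < file#8 < file#1 < file#14 satisfies every listed relation, so no contradiction arises.

consistent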